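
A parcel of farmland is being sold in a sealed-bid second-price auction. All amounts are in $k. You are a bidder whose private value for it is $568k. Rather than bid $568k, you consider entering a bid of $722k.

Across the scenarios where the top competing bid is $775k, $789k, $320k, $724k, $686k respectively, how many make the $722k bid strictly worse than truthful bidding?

1

The deviation hurts exactly when the highest competing bid lies strictly between $568k and $722k — overbidding then wins at a price above your value.
$775k: above both → same outcome either way.
$789k: above both → same outcome either way.
$320k: below both → same outcome either way.
$724k: above both → same outcome either way.
$686k: inside the interval → strictly worse (loss $118k).
Count: 1.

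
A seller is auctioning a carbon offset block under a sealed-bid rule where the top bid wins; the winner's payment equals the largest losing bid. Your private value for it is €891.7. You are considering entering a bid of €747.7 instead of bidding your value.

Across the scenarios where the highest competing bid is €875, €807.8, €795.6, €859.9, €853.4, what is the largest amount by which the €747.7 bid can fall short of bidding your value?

€875: truthful gives €16.7, deviation gives €0 → loss €16.7.
€807.8: truthful gives €83.9, deviation gives €0 → loss €83.9.
€795.6: truthful gives €96.1, deviation gives €0 → loss €96.1.
€859.9: truthful gives €31.8, deviation gives €0 → loss €31.8.
€853.4: truthful gives €38.3, deviation gives €0 → loss €38.3.
Maximum loss: €96.1.

€96.1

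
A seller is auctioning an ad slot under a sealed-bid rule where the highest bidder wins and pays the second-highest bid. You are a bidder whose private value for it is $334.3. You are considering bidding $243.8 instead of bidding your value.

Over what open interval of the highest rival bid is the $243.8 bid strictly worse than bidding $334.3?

($243.8, $334.3)

If the competing bid is below $243.8, both bids win at the same price — no difference.
If it is above $334.3, both bids lose — no difference.
If it lies strictly between $243.8 and $334.3, bidding your value wins at a price below your value (positive payoff) while bidding $243.8 loses (payoff 0).
So the deviation strictly hurts on the open interval ($243.8, $334.3).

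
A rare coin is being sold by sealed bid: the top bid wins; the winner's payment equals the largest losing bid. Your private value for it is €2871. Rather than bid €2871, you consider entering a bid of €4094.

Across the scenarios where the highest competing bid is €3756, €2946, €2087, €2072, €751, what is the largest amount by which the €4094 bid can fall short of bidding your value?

€3756: truthful gives €0, deviation gives −€885 → loss €885.
€2946: truthful gives €0, deviation gives −€75 → loss €75.
€2087: same outcome either way → loss €0.
€2072: same outcome either way → loss €0.
€751: same outcome either way → loss €0.
Maximum loss: €885.

€885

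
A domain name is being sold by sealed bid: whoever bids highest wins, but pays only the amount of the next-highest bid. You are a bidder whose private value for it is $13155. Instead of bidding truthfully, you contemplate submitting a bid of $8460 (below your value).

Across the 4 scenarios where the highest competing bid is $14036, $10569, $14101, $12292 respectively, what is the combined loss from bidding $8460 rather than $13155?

$3449

The deviation costs you only when the competing bid falls strictly between $8460 and $13155; elsewhere both bids give the same outcome.
$14036: outcomes coincide → loss $0.
$10569: truthful payoff $2586, deviation payoff $0 → loss $2586.
$14101: outcomes coincide → loss $0.
$12292: truthful payoff $863, deviation payoff $0 → loss $863.
Total loss = $2586 + $863 = $3449.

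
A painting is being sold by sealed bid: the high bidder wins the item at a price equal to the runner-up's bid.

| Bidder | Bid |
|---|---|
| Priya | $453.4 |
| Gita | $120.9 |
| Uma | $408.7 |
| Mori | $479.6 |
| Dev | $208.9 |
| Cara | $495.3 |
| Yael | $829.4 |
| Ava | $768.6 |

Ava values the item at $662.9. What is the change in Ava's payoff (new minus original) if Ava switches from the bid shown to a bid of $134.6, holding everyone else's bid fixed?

The highest bid among the other bidders is $829.4; Ava's bid doesn't change that.
Original bid $768.6: Ava is not highest (top rival bid is $829.4); payoff $0.
Alternative bid $134.6: Ava is not highest (top rival bid is $829.4); payoff $0.
Change in payoff = $0 − ($0) = $0.

$0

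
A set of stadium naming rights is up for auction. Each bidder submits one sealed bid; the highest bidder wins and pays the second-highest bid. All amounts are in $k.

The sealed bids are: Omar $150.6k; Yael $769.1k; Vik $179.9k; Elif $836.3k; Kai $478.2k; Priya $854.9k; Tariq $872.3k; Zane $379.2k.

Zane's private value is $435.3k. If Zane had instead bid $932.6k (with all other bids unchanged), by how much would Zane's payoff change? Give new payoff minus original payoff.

The highest bid among the other bidders is $872.3k; Zane's bid doesn't change that.
Original bid $379.2k: Zane is not highest (top rival bid is $872.3k); payoff $0k.
Alternative bid $932.6k: Zane is highest, pays the top rival bid $872.3k; payoff $435.3k − $872.3k = −$437k.
Change in payoff = −$437k − ($0k) = −$437k.

−$437k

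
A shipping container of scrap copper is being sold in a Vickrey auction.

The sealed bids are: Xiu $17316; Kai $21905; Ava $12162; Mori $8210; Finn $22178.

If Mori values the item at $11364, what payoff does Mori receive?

$0

Highest bid: Finn at $22178, so Finn wins.
Second-highest bid: Kai at $21905 — that is the price the winner pays.
Mori did not win, so Mori pays nothing and receives nothing: payoff $0.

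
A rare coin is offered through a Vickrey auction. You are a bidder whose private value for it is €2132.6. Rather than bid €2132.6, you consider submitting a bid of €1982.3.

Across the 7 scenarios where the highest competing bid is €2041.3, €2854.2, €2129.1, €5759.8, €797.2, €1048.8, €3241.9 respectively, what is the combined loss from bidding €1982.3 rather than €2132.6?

€94.8

The deviation costs you only when the competing bid falls strictly between €1982.3 and €2132.6; elsewhere both bids give the same outcome.
€2041.3: truthful payoff €91.3, deviation payoff €0 → loss €91.3.
€2854.2: outcomes coincide → loss €0.
€2129.1: truthful payoff €3.5, deviation payoff €0 → loss €3.5.
€5759.8: outcomes coincide → loss €0.
€797.2: outcomes coincide → loss €0.
€1048.8: outcomes coincide → loss €0.
€3241.9: outcomes coincide → loss €0.
Total loss = €91.3 + €3.5 = €94.8.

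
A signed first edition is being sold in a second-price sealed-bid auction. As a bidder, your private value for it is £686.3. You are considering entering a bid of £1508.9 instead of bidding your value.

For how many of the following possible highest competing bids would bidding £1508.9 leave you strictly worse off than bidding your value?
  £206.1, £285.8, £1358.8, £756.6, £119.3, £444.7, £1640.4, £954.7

The deviation hurts exactly when the highest competing bid lies strictly between £686.3 and £1508.9 — overbidding then wins at a price above your value.
£206.1: below both → same outcome either way.
£285.8: below both → same outcome either way.
£1358.8: inside the interval → strictly worse (loss £672.5).
£756.6: inside the interval → strictly worse (loss £70.3).
£119.3: below both → same outcome either way.
£444.7: below both → same outcome either way.
£1640.4: above both → same outcome either way.
£954.7: inside the interval → strictly worse (loss £268.4).
Count: 3.

3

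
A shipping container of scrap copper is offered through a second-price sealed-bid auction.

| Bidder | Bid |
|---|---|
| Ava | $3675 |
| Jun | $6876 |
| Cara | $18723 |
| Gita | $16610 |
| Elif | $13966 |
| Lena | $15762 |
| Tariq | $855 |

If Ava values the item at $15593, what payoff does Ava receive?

$0

Highest bid: Cara at $18723, so Cara wins.
Second-highest bid: Gita at $16610 — that is the price the winner pays.
Ava did not win, so Ava pays nothing and receives nothing: payoff $0.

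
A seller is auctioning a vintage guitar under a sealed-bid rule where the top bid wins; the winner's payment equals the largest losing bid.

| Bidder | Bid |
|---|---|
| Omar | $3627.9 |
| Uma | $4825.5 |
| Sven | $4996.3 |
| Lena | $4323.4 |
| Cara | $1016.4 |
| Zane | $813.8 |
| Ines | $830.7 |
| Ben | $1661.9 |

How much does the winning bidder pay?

Highest bid: Sven at $4996.3, so Sven wins.
Second-highest bid: Uma at $4825.5 — that is the price the winner pays.

$4825.5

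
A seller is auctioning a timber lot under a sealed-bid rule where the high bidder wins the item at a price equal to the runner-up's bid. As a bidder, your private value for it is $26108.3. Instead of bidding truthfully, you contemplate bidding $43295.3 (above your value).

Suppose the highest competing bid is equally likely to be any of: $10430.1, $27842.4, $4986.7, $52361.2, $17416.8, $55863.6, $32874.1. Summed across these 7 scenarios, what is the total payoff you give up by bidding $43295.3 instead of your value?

$8499.9

The deviation costs you only when the competing bid falls strictly between $26108.3 and $43295.3; elsewhere both bids give the same outcome.
$10430.1: outcomes coincide → loss $0.
$27842.4: truthful payoff $0, deviation payoff −$1734.1 → loss $1734.1.
$4986.7: outcomes coincide → loss $0.
$52361.2: outcomes coincide → loss $0.
$17416.8: outcomes coincide → loss $0.
$55863.6: outcomes coincide → loss $0.
$32874.1: truthful payoff $0, deviation payoff −$6765.8 → loss $6765.8.
Total loss = $1734.1 + $6765.8 = $8499.9.
Truthful bidding weakly dominates here: raising your bid can only win items priced above your value, and lowering it can only forfeit items priced below.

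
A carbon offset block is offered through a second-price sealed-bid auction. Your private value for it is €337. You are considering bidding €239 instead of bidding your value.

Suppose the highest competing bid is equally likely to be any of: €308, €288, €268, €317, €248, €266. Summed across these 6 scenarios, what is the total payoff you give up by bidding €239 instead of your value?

€327

The deviation costs you only when the competing bid falls strictly between €239 and €337; elsewhere both bids give the same outcome.
€308: truthful payoff €29, deviation payoff €0 → loss €29.
€288: truthful payoff €49, deviation payoff €0 → loss €49.
€268: truthful payoff €69, deviation payoff €0 → loss €69.
€317: truthful payoff €20, deviation payoff €0 → loss €20.
€248: truthful payoff €89, deviation payoff €0 → loss €89.
€266: truthful payoff €71, deviation payoff €0 → loss €71.
Total loss = €29 + €49 + €69 + €20 + €89 + €71 = €327.
Because the price is fixed by the runner-up's bid, deviating from your value can only change a good outcome into a bad one — never the reverse.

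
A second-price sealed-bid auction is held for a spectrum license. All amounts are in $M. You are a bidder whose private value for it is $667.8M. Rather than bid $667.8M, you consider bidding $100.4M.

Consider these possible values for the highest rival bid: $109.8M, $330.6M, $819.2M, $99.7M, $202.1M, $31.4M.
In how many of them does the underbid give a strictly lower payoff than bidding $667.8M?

3

The deviation hurts exactly when the highest competing bid lies strictly between $100.4M and $667.8M — underbidding then forfeits a profitable win.
$109.8M: inside the interval → strictly worse (loss $558M).
$330.6M: inside the interval → strictly worse (loss $337.2M).
$819.2M: above both → same outcome either way.
$99.7M: below both → same outcome either way.
$202.1M: inside the interval → strictly worse (loss $465.7M).
$31.4M: below both → same outcome either way.
Count: 3.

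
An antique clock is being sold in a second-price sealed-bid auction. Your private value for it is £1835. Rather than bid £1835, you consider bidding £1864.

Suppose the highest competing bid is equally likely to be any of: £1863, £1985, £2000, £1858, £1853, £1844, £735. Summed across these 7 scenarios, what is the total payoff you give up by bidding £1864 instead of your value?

The deviation costs you only when the competing bid falls strictly between £1835 and £1864; elsewhere both bids give the same outcome.
£1863: truthful payoff £0, deviation payoff −£28 → loss £28.
£1985: outcomes coincide → loss £0.
£2000: outcomes coincide → loss £0.
£1858: truthful payoff £0, deviation payoff −£23 → loss £23.
£1853: truthful payoff £0, deviation payoff −£18 → loss £18.
£1844: truthful payoff £0, deviation payoff −£9 → loss £9.
£735: outcomes coincide → loss £0.
Total loss = £28 + £23 + £18 + £9 = £78.
Truthful bidding weakly dominates here: raising your bid can only win items priced above your value, and lowering it can only forfeit items priced below.

£78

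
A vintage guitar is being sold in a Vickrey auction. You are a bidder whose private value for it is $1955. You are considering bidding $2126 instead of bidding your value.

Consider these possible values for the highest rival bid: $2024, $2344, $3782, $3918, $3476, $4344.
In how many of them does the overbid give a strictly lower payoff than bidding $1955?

1

The deviation hurts exactly when the highest competing bid lies strictly between $1955 and $2126 — overbidding then wins at a price above your value.
$2024: inside the interval → strictly worse (loss $69).
$2344: above both → same outcome either way.
$3782: above both → same outcome either way.
$3918: above both → same outcome either way.
$3476: above both → same outcome either way.
$4344: above both → same outcome either way.
Count: 1.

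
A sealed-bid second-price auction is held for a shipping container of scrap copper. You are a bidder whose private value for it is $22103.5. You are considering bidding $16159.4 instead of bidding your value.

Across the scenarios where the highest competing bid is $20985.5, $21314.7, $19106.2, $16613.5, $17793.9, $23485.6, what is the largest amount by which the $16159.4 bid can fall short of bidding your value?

$20985.5: truthful gives $1118, deviation gives $0 → loss $1118.
$21314.7: truthful gives $788.8, deviation gives $0 → loss $788.8.
$19106.2: truthful gives $2997.3, deviation gives $0 → loss $2997.3.
$16613.5: truthful gives $5490, deviation gives $0 → loss $5490.
$17793.9: truthful gives $4309.6, deviation gives $0 → loss $4309.6.
$23485.6: same outcome either way → loss $0.
Maximum loss: $5490.

$5490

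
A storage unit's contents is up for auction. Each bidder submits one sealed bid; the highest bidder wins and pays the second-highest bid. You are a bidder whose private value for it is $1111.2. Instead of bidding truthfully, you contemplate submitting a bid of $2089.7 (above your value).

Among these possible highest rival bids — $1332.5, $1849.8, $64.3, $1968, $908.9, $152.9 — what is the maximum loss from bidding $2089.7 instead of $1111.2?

$1332.5: truthful gives $0, deviation gives −$221.3 → loss $221.3.
$1849.8: truthful gives $0, deviation gives −$738.6 → loss $738.6.
$64.3: same outcome either way → loss $0.
$1968: truthful gives $0, deviation gives −$856.8 → loss $856.8.
$908.9: same outcome either way → loss $0.
$152.9: same outcome either way → loss $0.
Maximum loss: $856.8.

$856.8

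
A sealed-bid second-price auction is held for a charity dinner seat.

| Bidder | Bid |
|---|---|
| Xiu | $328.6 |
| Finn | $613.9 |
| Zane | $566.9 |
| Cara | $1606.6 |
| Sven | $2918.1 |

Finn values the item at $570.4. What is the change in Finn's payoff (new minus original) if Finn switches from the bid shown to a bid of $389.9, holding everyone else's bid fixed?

$0

The highest bid among the other bidders is $2918.1; Finn's bid doesn't change that.
Original bid $613.9: Finn is not highest (top rival bid is $2918.1); payoff $0.
Alternative bid $389.9: Finn is not highest (top rival bid is $2918.1); payoff $0.
Change in payoff = $0 − ($0) = $0.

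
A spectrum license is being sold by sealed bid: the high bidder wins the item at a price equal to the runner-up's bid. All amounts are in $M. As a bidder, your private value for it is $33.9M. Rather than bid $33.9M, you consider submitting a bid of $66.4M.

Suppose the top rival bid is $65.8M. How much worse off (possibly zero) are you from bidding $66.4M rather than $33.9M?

Bidding your value $33.9M: you lose (since $33.9M < $65.8M). Payoff $0M.
Bidding $66.4M: you win and pay $65.8M. Payoff $33.9M − $65.8M = −$31.9M.
The competing bid $65.8M lies between your value and your inflated bid, so overbidding wins an item priced above your value.
Loss from deviating = $0M − (−$31.9M) = $31.9M.
In a second-price auction your bid sets only whether you win, not what you pay, so bidding your true value is weakly dominant.

$31.9M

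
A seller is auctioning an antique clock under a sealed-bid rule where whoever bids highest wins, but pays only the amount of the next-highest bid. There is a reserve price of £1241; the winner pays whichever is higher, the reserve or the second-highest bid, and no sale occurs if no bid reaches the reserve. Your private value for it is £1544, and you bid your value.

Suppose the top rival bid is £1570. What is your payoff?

Your bid £1544 is below the highest competing bid £1570, so you lose. Payoff £0.

£0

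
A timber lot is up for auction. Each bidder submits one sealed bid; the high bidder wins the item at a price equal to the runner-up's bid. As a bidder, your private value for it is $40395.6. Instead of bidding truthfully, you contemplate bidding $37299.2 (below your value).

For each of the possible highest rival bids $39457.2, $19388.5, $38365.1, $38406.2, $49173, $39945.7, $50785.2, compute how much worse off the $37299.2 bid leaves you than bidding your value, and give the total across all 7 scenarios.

$5408.2

The deviation costs you only when the competing bid falls strictly between $37299.2 and $40395.6; elsewhere both bids give the same outcome.
$39457.2: truthful payoff $938.4, deviation payoff $0 → loss $938.4.
$19388.5: outcomes coincide → loss $0.
$38365.1: truthful payoff $2030.5, deviation payoff $0 → loss $2030.5.
$38406.2: truthful payoff $1989.4, deviation payoff $0 → loss $1989.4.
$49173: outcomes coincide → loss $0.
$39945.7: truthful payoff $449.9, deviation payoff $0 → loss $449.9.
$50785.2: outcomes coincide → loss $0.
Total loss = $938.4 + $2030.5 + $1989.4 + $449.9 = $5408.2.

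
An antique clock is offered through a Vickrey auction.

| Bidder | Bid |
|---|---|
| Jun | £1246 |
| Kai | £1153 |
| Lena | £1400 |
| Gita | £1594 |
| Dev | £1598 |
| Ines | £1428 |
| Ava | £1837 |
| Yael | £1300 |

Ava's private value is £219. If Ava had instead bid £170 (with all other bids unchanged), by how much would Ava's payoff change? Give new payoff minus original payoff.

£1379

The highest bid among the other bidders is £1598; Ava's bid doesn't change that.
Original bid £1837: Ava is highest, pays the top rival bid £1598; payoff £219 − £1598 = −£1379.
Alternative bid £170: Ava is not highest (top rival bid is £1598); payoff £0.
Change in payoff = £0 − (−£1379) = £1379.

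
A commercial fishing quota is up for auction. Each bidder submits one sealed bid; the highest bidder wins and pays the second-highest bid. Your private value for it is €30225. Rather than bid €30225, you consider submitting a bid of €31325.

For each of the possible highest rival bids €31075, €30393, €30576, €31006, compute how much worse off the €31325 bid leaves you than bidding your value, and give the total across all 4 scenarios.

€2150

The deviation costs you only when the competing bid falls strictly between €30225 and €31325; elsewhere both bids give the same outcome.
€31075: truthful payoff €0, deviation payoff −€850 → loss €850.
€30393: truthful payoff €0, deviation payoff −€168 → loss €168.
€30576: truthful payoff €0, deviation payoff −€351 → loss €351.
€31006: truthful payoff €0, deviation payoff −€781 → loss €781.
Total loss = €850 + €168 + €351 + €781 = €2150.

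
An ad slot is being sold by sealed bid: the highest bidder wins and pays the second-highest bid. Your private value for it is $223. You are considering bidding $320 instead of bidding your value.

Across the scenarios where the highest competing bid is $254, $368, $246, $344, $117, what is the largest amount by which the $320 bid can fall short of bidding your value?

$31

$254: truthful gives $0, deviation gives −$31 → loss $31.
$368: same outcome either way → loss $0.
$246: truthful gives $0, deviation gives −$23 → loss $23.
$344: same outcome either way → loss $0.
$117: same outcome either way → loss $0.
Maximum loss: $31.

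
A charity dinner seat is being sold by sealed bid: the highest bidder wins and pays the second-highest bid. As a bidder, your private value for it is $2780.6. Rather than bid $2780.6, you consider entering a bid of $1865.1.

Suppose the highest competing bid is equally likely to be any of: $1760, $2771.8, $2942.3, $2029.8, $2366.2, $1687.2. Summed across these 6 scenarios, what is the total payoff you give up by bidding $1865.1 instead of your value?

The deviation costs you only when the competing bid falls strictly between $1865.1 and $2780.6; elsewhere both bids give the same outcome.
$1760: outcomes coincide → loss $0.
$2771.8: truthful payoff $8.8, deviation payoff $0 → loss $8.8.
$2942.3: outcomes coincide → loss $0.
$2029.8: truthful payoff $750.8, deviation payoff $0 → loss $750.8.
$2366.2: truthful payoff $414.4, deviation payoff $0 → loss $414.4.
$1687.2: outcomes coincide → loss $0.
Total loss = $8.8 + $750.8 + $414.4 = $1174.

$1174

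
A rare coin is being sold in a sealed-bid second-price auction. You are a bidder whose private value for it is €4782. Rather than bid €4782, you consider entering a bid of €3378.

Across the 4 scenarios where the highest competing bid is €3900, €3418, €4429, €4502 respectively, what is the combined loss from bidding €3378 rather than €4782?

€2879

The deviation costs you only when the competing bid falls strictly between €3378 and €4782; elsewhere both bids give the same outcome.
€3900: truthful payoff €882, deviation payoff €0 → loss €882.
€3418: truthful payoff €1364, deviation payoff €0 → loss €1364.
€4429: truthful payoff €353, deviation payoff €0 → loss €353.
€4502: truthful payoff €280, deviation payoff €0 → loss €280.
Total loss = €882 + €1364 + €353 + €280 = €2879.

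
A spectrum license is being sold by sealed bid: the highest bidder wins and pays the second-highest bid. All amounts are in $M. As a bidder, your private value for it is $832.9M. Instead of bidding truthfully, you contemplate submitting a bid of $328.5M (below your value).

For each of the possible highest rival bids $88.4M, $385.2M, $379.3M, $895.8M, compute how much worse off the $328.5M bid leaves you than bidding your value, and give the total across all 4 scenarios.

The deviation costs you only when the competing bid falls strictly between $328.5M and $832.9M; elsewhere both bids give the same outcome.
$88.4M: outcomes coincide → loss $0M.
$385.2M: truthful payoff $447.7M, deviation payoff $0M → loss $447.7M.
$379.3M: truthful payoff $453.6M, deviation payoff $0M → loss $453.6M.
$895.8M: outcomes coincide → loss $0M.
Total loss = $447.7M + $453.6M = $901.3M.

$901.3M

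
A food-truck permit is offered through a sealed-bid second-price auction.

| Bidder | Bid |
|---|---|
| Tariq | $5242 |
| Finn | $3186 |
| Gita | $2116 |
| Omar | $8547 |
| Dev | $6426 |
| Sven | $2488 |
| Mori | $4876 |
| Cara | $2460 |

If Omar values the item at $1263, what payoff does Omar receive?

−$5163

Highest bid: Omar at $8547, so Omar wins.
Second-highest bid: Dev at $6426 — that is the price the winner pays.
Omar's payoff = value − price = $1263 − $6426 = −$5163.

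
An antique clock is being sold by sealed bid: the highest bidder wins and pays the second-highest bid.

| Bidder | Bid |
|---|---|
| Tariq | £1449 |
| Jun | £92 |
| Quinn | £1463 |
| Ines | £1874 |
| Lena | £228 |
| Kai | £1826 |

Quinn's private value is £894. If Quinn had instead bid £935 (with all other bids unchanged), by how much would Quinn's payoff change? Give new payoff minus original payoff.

The highest bid among the other bidders is £1874; Quinn's bid doesn't change that.
Original bid £1463: Quinn is not highest (top rival bid is £1874); payoff £0.
Alternative bid £935: Quinn is not highest (top rival bid is £1874); payoff £0.
Change in payoff = £0 − (£0) = £0.

£0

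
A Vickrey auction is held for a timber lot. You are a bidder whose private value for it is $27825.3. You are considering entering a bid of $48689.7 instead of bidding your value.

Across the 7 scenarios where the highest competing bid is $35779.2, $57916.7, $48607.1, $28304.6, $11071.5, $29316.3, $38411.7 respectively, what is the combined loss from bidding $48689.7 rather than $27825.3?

The deviation costs you only when the competing bid falls strictly between $27825.3 and $48689.7; elsewhere both bids give the same outcome.
$35779.2: truthful payoff $0, deviation payoff −$7953.9 → loss $7953.9.
$57916.7: outcomes coincide → loss $0.
$48607.1: truthful payoff $0, deviation payoff −$20781.8 → loss $20781.8.
$28304.6: truthful payoff $0, deviation payoff −$479.3 → loss $479.3.
$11071.5: outcomes coincide → loss $0.
$29316.3: truthful payoff $0, deviation payoff −$1491 → loss $1491.
$38411.7: truthful payoff $0, deviation payoff −$10586.4 → loss $10586.4.
Total loss = $7953.9 + $20781.8 + $479.3 + $1491 + $10586.4 = $41292.4.

$41292.4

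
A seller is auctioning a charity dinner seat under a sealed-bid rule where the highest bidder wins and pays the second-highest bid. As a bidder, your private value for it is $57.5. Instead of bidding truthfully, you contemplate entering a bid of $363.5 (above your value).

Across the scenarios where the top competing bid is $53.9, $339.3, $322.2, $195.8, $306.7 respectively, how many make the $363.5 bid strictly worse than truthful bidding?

The deviation hurts exactly when the highest competing bid lies strictly between $57.5 and $363.5 — overbidding then wins at a price above your value.
$53.9: below both → same outcome either way.
$339.3: inside the interval → strictly worse (loss $281.8).
$322.2: inside the interval → strictly worse (loss $264.7).
$195.8: inside the interval → strictly worse (loss $138.3).
$306.7: inside the interval → strictly worse (loss $249.2).
Count: 4.

4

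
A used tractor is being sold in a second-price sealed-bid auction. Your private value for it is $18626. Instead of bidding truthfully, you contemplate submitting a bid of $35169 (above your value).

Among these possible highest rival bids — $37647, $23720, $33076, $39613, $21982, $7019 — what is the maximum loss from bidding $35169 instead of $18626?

$37647: same outcome either way → loss $0.
$23720: truthful gives $0, deviation gives −$5094 → loss $5094.
$33076: truthful gives $0, deviation gives −$14450 → loss $14450.
$39613: same outcome either way → loss $0.
$21982: truthful gives $0, deviation gives −$3356 → loss $3356.
$7019: same outcome either way → loss $0.
Maximum loss: $14450.

$14450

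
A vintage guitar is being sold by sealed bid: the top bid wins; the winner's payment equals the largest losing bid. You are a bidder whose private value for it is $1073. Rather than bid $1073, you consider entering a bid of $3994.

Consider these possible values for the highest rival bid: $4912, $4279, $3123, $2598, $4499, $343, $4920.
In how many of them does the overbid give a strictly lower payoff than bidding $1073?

2

The deviation hurts exactly when the highest competing bid lies strictly between $1073 and $3994 — overbidding then wins at a price above your value.
$4912: above both → same outcome either way.
$4279: above both → same outcome either way.
$3123: inside the interval → strictly worse (loss $2050).
$2598: inside the interval → strictly worse (loss $1525).
$4499: above both → same outcome either way.
$343: below both → same outcome either way.
$4920: above both → same outcome either way.
Count: 2.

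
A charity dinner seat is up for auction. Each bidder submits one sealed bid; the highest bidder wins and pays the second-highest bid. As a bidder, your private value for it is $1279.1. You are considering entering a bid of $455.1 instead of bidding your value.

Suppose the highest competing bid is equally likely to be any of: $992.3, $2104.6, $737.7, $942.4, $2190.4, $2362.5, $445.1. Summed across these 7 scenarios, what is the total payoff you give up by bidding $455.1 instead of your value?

$1164.9

The deviation costs you only when the competing bid falls strictly between $455.1 and $1279.1; elsewhere both bids give the same outcome.
$992.3: truthful payoff $286.8, deviation payoff $0 → loss $286.8.
$2104.6: outcomes coincide → loss $0.
$737.7: truthful payoff $541.4, deviation payoff $0 → loss $541.4.
$942.4: truthful payoff $336.7, deviation payoff $0 → loss $336.7.
$2190.4: outcomes coincide → loss $0.
$2362.5: outcomes coincide → loss $0.
$445.1: outcomes coincide → loss $0.
Total loss = $286.8 + $541.4 + $336.7 = $1164.9.
Truthful bidding weakly dominates here: raising your bid can only win items priced above your value, and lowering it can only forfeit items priced below.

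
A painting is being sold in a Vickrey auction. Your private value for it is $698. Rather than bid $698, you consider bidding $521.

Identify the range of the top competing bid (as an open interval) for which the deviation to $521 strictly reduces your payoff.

($521, $698)

If the competing bid is below $521, both bids win at the same price — no difference.
If it is above $698, both bids lose — no difference.
If it lies strictly between $521 and $698, bidding your value wins at a price below your value (positive payoff) while bidding $521 loses (payoff 0).
So the deviation strictly hurts on the open interval ($521, $698).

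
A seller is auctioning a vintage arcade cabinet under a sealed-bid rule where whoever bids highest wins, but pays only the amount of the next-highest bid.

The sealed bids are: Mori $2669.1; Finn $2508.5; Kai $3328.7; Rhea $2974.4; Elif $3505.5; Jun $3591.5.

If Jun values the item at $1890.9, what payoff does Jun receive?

Highest bid: Jun at $3591.5, so Jun wins.
Second-highest bid: Elif at $3505.5 — that is the price the winner pays.
Jun's payoff = value − price = $1890.9 − $3505.5 = −$1614.6.

−$1614.6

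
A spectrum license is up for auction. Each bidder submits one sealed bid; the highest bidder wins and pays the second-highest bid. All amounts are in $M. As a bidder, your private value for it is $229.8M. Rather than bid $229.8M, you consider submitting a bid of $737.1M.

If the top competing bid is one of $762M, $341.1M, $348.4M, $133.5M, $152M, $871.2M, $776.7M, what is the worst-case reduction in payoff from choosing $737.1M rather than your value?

$118.6M

$762M: same outcome either way → loss $0M.
$341.1M: truthful gives $0M, deviation gives −$111.3M → loss $111.3M.
$348.4M: truthful gives $0M, deviation gives −$118.6M → loss $118.6M.
$133.5M: same outcome either way → loss $0M.
$152M: same outcome either way → loss $0M.
$871.2M: same outcome either way → loss $0M.
$776.7M: same outcome either way → loss $0M.
Maximum loss: $118.6M.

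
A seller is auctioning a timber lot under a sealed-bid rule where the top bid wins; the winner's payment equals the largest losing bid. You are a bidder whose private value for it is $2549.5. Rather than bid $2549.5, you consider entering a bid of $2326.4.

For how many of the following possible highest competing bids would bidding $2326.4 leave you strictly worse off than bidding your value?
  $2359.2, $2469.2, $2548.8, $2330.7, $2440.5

The deviation hurts exactly when the highest competing bid lies strictly between $2326.4 and $2549.5 — underbidding then forfeits a profitable win.
$2359.2: inside the interval → strictly worse (loss $190.3).
$2469.2: inside the interval → strictly worse (loss $80.3).
$2548.8: inside the interval → strictly worse (loss $0.7).
$2330.7: inside the interval → strictly worse (loss $218.8).
$2440.5: inside the interval → strictly worse (loss $109).
Count: 5.

5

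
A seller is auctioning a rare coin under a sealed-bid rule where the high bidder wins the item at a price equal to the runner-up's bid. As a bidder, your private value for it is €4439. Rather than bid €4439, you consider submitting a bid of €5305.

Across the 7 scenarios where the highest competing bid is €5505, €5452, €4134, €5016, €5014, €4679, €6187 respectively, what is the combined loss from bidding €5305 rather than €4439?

The deviation costs you only when the competing bid falls strictly between €4439 and €5305; elsewhere both bids give the same outcome.
€5505: outcomes coincide → loss €0.
€5452: outcomes coincide → loss €0.
€4134: outcomes coincide → loss €0.
€5016: truthful payoff €0, deviation payoff −€577 → loss €577.
€5014: truthful payoff €0, deviation payoff −€575 → loss €575.
€4679: truthful payoff €0, deviation payoff −€240 → loss €240.
€6187: outcomes coincide → loss €0.
Total loss = €577 + €575 + €240 = €1392.

€1392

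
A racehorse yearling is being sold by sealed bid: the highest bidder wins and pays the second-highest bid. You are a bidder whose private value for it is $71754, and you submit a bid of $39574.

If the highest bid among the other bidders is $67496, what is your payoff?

$0

Your bid $39574 is below the highest competing bid $67496, so you lose.
A losing bidder pays nothing and receives nothing: payoff = $0.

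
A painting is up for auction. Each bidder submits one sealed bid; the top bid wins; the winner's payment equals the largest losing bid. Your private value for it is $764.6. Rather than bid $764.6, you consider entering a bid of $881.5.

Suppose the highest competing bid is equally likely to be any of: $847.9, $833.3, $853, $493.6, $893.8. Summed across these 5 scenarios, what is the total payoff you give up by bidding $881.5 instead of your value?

The deviation costs you only when the competing bid falls strictly between $764.6 and $881.5; elsewhere both bids give the same outcome.
$847.9: truthful payoff $0, deviation payoff −$83.3 → loss $83.3.
$833.3: truthful payoff $0, deviation payoff −$68.7 → loss $68.7.
$853: truthful payoff $0, deviation payoff −$88.4 → loss $88.4.
$493.6: outcomes coincide → loss $0.
$893.8: outcomes coincide → loss $0.
Total loss = $83.3 + $68.7 + $88.4 = $240.4.

$240.4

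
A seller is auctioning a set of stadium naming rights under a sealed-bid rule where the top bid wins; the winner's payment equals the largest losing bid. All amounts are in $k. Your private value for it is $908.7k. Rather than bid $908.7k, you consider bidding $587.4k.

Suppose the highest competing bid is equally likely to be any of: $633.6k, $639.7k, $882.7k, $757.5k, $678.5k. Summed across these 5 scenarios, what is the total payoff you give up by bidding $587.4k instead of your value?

The deviation costs you only when the competing bid falls strictly between $587.4k and $908.7k; elsewhere both bids give the same outcome.
$633.6k: truthful payoff $275.1k, deviation payoff $0k → loss $275.1k.
$639.7k: truthful payoff $269k, deviation payoff $0k → loss $269k.
$882.7k: truthful payoff $26k, deviation payoff $0k → loss $26k.
$757.5k: truthful payoff $151.2k, deviation payoff $0k → loss $151.2k.
$678.5k: truthful payoff $230.2k, deviation payoff $0k → loss $230.2k.
Total loss = $275.1k + $269k + $26k + $151.2k + $230.2k = $951.5k.

$951.5k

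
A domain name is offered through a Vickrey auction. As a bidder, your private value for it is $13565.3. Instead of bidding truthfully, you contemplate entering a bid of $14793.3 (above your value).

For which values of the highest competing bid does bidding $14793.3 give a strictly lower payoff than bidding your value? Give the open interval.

($13565.3, $14793.3)

If the competing bid is below $13565.3, both bids win at the same price — no difference.
If it is above $14793.3, both bids lose — no difference.
If it lies strictly between $13565.3 and $14793.3, bidding your value loses (payoff 0) while bidding $14793.3 wins at a price above your value (payoff negative).
So the deviation strictly hurts on the open interval ($13565.3, $14793.3).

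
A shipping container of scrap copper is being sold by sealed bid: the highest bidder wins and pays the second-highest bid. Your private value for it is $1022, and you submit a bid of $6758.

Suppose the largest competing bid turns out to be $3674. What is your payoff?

Your bid $6758 exceeds the highest competing bid $3674, so you win.
In a second-price auction the winner pays the second-highest bid, $3674.
Payoff = value − price = $1022 − $3674 = −$2652.

−$2652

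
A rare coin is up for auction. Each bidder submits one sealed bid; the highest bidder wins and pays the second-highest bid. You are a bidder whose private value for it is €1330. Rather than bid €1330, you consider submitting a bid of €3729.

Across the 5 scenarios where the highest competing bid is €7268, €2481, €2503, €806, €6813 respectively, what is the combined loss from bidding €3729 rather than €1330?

€2324

The deviation costs you only when the competing bid falls strictly between €1330 and €3729; elsewhere both bids give the same outcome.
€7268: outcomes coincide → loss €0.
€2481: truthful payoff €0, deviation payoff −€1151 → loss €1151.
€2503: truthful payoff €0, deviation payoff −€1173 → loss €1173.
€806: outcomes coincide → loss €0.
€6813: outcomes coincide → loss €0.
Total loss = €1151 + €1173 = €2324.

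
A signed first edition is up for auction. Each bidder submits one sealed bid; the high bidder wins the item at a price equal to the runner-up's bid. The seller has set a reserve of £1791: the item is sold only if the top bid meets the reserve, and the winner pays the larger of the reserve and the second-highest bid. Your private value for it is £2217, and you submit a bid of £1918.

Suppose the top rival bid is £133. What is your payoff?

Your bid £1918 is the highest and exceeds the reserve.
Price = max(second-highest bid, reserve) = max(£133, £1791) = £1791.
Payoff = £2217 − £1791 = £426.

£426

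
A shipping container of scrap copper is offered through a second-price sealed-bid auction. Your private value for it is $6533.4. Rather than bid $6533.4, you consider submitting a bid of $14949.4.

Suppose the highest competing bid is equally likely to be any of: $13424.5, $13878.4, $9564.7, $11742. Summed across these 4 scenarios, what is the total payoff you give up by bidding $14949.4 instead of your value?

The deviation costs you only when the competing bid falls strictly between $6533.4 and $14949.4; elsewhere both bids give the same outcome.
$13424.5: truthful payoff $0, deviation payoff −$6891.1 → loss $6891.1.
$13878.4: truthful payoff $0, deviation payoff −$7345 → loss $7345.
$9564.7: truthful payoff $0, deviation payoff −$3031.3 → loss $3031.3.
$11742: truthful payoff $0, deviation payoff −$5208.6 → loss $5208.6.
Total loss = $6891.1 + $7345 + $3031.3 + $5208.6 = $22476.
Truthful bidding weakly dominates here: raising your bid can only win items priced above your value, and lowering it can only forfeit items priced below.

$22476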